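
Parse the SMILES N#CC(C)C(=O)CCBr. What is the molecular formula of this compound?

C6H8BrNO

Walk through each heavy atom and fill implicit hydrogens from standard valence (C 4, N 3, O 2, S 2, halogen 1):
  atom 1: N, bond orders sum to 3 (valence 3) → 0 H
  atom 2: C, bond orders sum to 4 (valence 4) → 0 H
  atom 3: C, bond orders sum to 3 (valence 4) → 1 H
  atom 4: C, bond orders sum to 1 (valence 4) → 3 H
  atom 5: C, bond orders sum to 4 (valence 4) → 0 H
  atom 6: O, bond orders sum to 2 (valence 2) → 0 H
  atom 7: C, bond orders sum to 2 (valence 4) → 2 H
  atom 8: C, bond orders sum to 2 (valence 4) → 2 H
  atom 9: Br (halogen, monovalent) → 0 H
Totals → C:6, H:8, Br:1, N:1, O:1.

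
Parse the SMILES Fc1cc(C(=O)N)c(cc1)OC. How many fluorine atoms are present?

Scan the SMILES for F atoms (remember two-letter symbols like Cl and Br are single atoms).
Fluorine count: 1.

1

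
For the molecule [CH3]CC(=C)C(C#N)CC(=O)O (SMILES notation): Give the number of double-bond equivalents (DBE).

4

Degree of unsaturation = (number of rings) + (number of π bonds).
Ring closures in the SMILES: 0.
π bonds: 2 double bonds (each 1 DoU), 1 triple bond (each 2 DoU) → 4 DoU from unsaturation.
Total DoU = 0 + 4 = 4.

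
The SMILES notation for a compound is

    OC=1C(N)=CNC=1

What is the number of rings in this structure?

1

In SMILES, each pair of matching ring-closure digits denotes one ring-closing bond; the number of such bonds equals the number of independent rings.
Ring-closure bonds here: 1.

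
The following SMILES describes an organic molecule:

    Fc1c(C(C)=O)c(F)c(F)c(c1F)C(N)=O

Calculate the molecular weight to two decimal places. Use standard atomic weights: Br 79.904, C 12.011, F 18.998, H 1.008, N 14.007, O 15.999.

235.14 g/mol

First, the molecular formula is C9H5F4NO2 (counting implicit H from valence).
  C: 9 × 12.011 = 108.099
  F: 4 × 18.998 = 75.992
  H: 5 × 1.008 = 5.040
  N: 1 × 14.007 = 14.007
  O: 2 × 15.999 = 31.998
Sum: 9×12.011 + 4×18.998 + 5×1.008 + 1×14.007 + 2×15.999 = 235.136 → 235.14 g/mol.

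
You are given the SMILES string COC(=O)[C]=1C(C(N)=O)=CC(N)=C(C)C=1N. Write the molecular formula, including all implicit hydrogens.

Walk through each heavy atom and fill implicit hydrogens from standard valence (C 4, N 3, O 2, S 2, halogen 1):
  atom 1: C, bond orders sum to 1 (valence 4) → 3 H
  atom 2: O, bond orders sum to 2 (valence 2) → 0 H
  atom 3: C, bond orders sum to 4 (valence 4) → 0 H
  atom 4: O, bond orders sum to 2 (valence 2) → 0 H
  atom 5: C with explicit H count 0
  atom 6: C, bond orders sum to 4 (valence 4) → 0 H
  atom 7: C, bond orders sum to 4 (valence 4) → 0 H
  atom 8: N, bond orders sum to 1 (valence 3) → 2 H
  atom 9: O, bond orders sum to 2 (valence 2) → 0 H
  atom 10: C, bond orders sum to 3 (valence 4) → 1 H
  atom 11: C, bond orders sum to 4 (valence 4) → 0 H
  atom 12: N, bond orders sum to 1 (valence 3) → 2 H
  atom 13: C, bond orders sum to 4 (valence 4) → 0 H
  atom 14: C, bond orders sum to 1 (valence 4) → 3 H
  atom 15: C, bond orders sum to 4 (valence 4) → 0 H
  atom 16: N, bond orders sum to 1 (valence 3) → 2 H
Totals → C:10, H:13, N:3, O:3.

C10H13N3O3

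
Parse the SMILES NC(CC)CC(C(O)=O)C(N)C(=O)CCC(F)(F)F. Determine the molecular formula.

Walk through each heavy atom and fill implicit hydrogens from standard valence (C 4, N 3, O 2, S 2, halogen 1):
  atom 1: N, bond orders sum to 1 (valence 3) → 2 H
  atom 2: C, bond orders sum to 3 (valence 4) → 1 H
  atom 3: C, bond orders sum to 2 (valence 4) → 2 H
  atom 4: C, bond orders sum to 1 (valence 4) → 3 H
  atom 5: C, bond orders sum to 2 (valence 4) → 2 H
  atom 6: C, bond orders sum to 3 (valence 4) → 1 H
  atom 7: C, bond orders sum to 4 (valence 4) → 0 H
  atom 8: O, bond orders sum to 1 (valence 2) → 1 H
  atom 9: O, bond orders sum to 2 (valence 2) → 0 H
  atom 10: C, bond orders sum to 3 (valence 4) → 1 H
  atom 11: N, bond orders sum to 1 (valence 3) → 2 H
  atom 12: C, bond orders sum to 4 (valence 4) → 0 H
  atom 13: O, bond orders sum to 2 (valence 2) → 0 H
  atom 14: C, bond orders sum to 2 (valence 4) → 2 H
  atom 15: C, bond orders sum to 2 (valence 4) → 2 H
  atom 16: C, bond orders sum to 4 (valence 4) → 0 H
  atom 17: F (halogen, monovalent) → 0 H
  atom 18: F (halogen, monovalent) → 0 H
  atom 19: F (halogen, monovalent) → 0 H
Totals → C:11, H:19, F:3, N:2, O:3.

C11H19F3N2O3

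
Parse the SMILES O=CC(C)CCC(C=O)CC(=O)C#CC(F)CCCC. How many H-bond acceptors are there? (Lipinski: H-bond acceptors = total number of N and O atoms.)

3

N atoms: 0; O atoms: 3.
Lipinski HBA = 0 + 3 = 3.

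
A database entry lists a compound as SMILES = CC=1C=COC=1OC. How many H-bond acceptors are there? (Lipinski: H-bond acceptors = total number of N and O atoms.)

2

N atoms: 0; O atoms: 2.
Lipinski HBA = 0 + 2 = 2.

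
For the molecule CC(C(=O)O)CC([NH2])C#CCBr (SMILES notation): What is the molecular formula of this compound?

Walk through each heavy atom and fill implicit hydrogens from standard valence (C 4, N 3, O 2, S 2, halogen 1):
  atom 1: C, bond orders sum to 1 (valence 4) → 3 H
  atom 2: C, bond orders sum to 3 (valence 4) → 1 H
  atom 3: C, bond orders sum to 4 (valence 4) → 0 H
  atom 4: O, bond orders sum to 2 (valence 2) → 0 H
  atom 5: O, bond orders sum to 1 (valence 2) → 1 H
  atom 6: C, bond orders sum to 2 (valence 4) → 2 H
  atom 7: C, bond orders sum to 3 (valence 4) → 1 H
  atom 8: N with explicit H count 2
  atom 9: C, bond orders sum to 4 (valence 4) → 0 H
  atom 10: C, bond orders sum to 4 (valence 4) → 0 H
  atom 11: C, bond orders sum to 2 (valence 4) → 2 H
  atom 12: Br (halogen, monovalent) → 0 H
Totals → C:8, H:12, Br:1, N:1, O:2.

C8H12BrNO2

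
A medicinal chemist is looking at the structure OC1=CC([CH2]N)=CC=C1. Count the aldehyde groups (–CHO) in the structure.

0

Scan the SMILES for the aldehyde motif — none present.
Groups that are present: 1 hydroxyl, 1 primary amine.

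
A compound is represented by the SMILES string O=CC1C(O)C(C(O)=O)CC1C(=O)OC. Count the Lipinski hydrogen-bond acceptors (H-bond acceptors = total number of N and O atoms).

6

N atoms: 0; O atoms: 6.
Lipinski HBA = 0 + 6 = 6.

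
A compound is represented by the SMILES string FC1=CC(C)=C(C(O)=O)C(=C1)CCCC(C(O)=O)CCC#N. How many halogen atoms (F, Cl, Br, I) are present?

Halogen atoms appear at heavy-atom position 1 (1×F).
Other groups present: 2 carboxylic acid, 1 nitrile.
Halogen count: 1.

1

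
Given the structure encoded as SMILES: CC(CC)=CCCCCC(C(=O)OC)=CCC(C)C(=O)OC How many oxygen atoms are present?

Scan the SMILES for O atoms (remember two-letter symbols like Cl and Br are single atoms).
Oxygen count: 4.

4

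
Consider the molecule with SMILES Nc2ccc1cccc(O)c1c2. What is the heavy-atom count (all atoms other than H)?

12

Every atom symbol written in the SMILES (organic subset) is one heavy atom; implicit H are not written.
Heavy atoms by element → C:10, N:1, O:1.
Total: 12.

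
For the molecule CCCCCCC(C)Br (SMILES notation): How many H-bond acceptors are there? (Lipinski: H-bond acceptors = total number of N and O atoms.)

0

N atoms: 0; O atoms: 0.
Lipinski HBA = 0 + 0 = 0.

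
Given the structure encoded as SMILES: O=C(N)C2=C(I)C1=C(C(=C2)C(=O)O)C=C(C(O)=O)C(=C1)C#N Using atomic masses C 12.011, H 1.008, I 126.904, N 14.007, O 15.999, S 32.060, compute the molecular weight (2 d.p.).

First, the molecular formula is C14H7IN2O5 (counting implicit H from valence).
  C: 14 × 12.011 = 168.154
  H: 7 × 1.008 = 7.056
  I: 1 × 126.904 = 126.904
  N: 2 × 14.007 = 28.014
  O: 5 × 15.999 = 79.995
Sum: 14×12.011 + 7×1.008 + 1×126.904 + 2×14.007 + 5×15.999 = 410.123 → 410.12 g/mol.

410.12 g/mol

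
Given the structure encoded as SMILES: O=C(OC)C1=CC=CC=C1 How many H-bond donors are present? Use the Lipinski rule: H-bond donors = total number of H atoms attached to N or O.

Donors: find every N or O and count the H atoms it carries.
  atom 1 (O): bond orders sum to 2 → 0 H
  atom 3 (O): bond orders sum to 2 → 0 H
Lipinski HBD = 0.

0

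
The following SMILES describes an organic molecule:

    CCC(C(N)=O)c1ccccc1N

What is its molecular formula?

Walk through each heavy atom and fill implicit hydrogens from standard valence (C 4, N 3, O 2, S 2, halogen 1); for lowercase aromatic atoms, an aromatic c carries 1 H when it has two neighbours and 0 H with three, and aromatic n carries 0 H:
  atom 1: C, bond orders sum to 1 (valence 4) → 3 H
  atom 2: C, bond orders sum to 2 (valence 4) → 2 H
  atom 3: C, bond orders sum to 3 (valence 4) → 1 H
  atom 4: C, bond orders sum to 4 (valence 4) → 0 H
  atom 5: N, bond orders sum to 1 (valence 3) → 2 H
  atom 6: O, bond orders sum to 2 (valence 2) → 0 H
  atom 7: aromatic c, 3 neighbours → 0 H
  atom 8: aromatic c, 2 neighbours → 1 H
  atom 9: aromatic c, 2 neighbours → 1 H
  atom 10: aromatic c, 2 neighbours → 1 H
  atom 11: aromatic c, 2 neighbours → 1 H
  atom 12: aromatic c, 3 neighbours → 0 H
  atom 13: N, bond orders sum to 1 (valence 3) → 2 H
Totals → C:10, H:14, N:2, O:1.

C10H14N2O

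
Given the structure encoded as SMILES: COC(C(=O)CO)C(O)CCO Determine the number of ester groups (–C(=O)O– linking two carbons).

0

Scan the SMILES for the ester motif — none present.
Groups that are present: 1 ether, 3 hydroxyl, 1 ketone.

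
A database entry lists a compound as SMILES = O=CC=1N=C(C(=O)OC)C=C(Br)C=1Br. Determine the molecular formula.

C8H5Br2NO3

Walk through each heavy atom and fill implicit hydrogens from standard valence (C 4, N 3, O 2, S 2, halogen 1):
  atom 1: O, bond orders sum to 2 (valence 2) → 0 H
  atom 2: C, bond orders sum to 3 (valence 4) → 1 H
  atom 3: C, bond orders sum to 4 (valence 4) → 0 H
  atom 4: N, bond orders sum to 3 (valence 3) → 0 H
  atom 5: C, bond orders sum to 4 (valence 4) → 0 H
  atom 6: C, bond orders sum to 4 (valence 4) → 0 H
  atom 7: O, bond orders sum to 2 (valence 2) → 0 H
  atom 8: O, bond orders sum to 2 (valence 2) → 0 H
  atom 9: C, bond orders sum to 1 (valence 4) → 3 H
  atom 10: C, bond orders sum to 3 (valence 4) → 1 H
  atom 11: C, bond orders sum to 4 (valence 4) → 0 H
  atom 12: Br (halogen, monovalent) → 0 H
  atom 13: C, bond orders sum to 4 (valence 4) → 0 H
  atom 14: Br (halogen, monovalent) → 0 H
Totals → C:8, H:5, Br:2, N:1, O:3.
In Hill order: C8H5Br2NO3.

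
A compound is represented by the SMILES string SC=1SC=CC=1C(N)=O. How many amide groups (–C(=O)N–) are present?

The amide motif appears at heavy-atom position 7 in the SMILES.
Other groups present: 1 thiol.
Amide count: 1.

1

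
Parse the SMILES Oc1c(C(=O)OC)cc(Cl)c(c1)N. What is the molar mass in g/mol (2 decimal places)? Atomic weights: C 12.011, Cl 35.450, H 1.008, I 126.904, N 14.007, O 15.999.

First, the molecular formula is C8H8ClNO3 (counting implicit H from valence).
  C: 8 × 12.011 = 96.088
  Cl: 1 × 35.450 = 35.450
  H: 8 × 1.008 = 8.064
  N: 1 × 14.007 = 14.007
  O: 3 × 15.999 = 47.997
Sum: 8×12.011 + 1×35.450 + 8×1.008 + 1×14.007 + 3×15.999 = 201.606 → 201.61 g/mol.

201.61 g/mol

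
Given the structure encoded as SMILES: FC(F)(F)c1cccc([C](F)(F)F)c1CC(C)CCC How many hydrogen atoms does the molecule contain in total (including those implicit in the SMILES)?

16

Walk through each heavy atom and fill implicit hydrogens from standard valence (C 4, N 3, O 2, S 2, halogen 1); for lowercase aromatic atoms, an aromatic c carries 1 H when it has two neighbours and 0 H with three, and aromatic n carries 0 H:
  atom 1: F (halogen, monovalent) → 0 H
  atom 2: C, bond orders sum to 4 (valence 4) → 0 H
  atom 3: F (halogen, monovalent) → 0 H
  atom 4: F (halogen, monovalent) → 0 H
  atom 5: aromatic c, 3 neighbours → 0 H
  atom 6: aromatic c, 2 neighbours → 1 H
  atom 7: aromatic c, 2 neighbours → 1 H
  atom 8: aromatic c, 2 neighbours → 1 H
  atom 9: aromatic c, 3 neighbours → 0 H
  atom 10: C with explicit H count 0
  atom 11: F (halogen, monovalent) → 0 H
  atom 12: F (halogen, monovalent) → 0 H
  atom 13: F (halogen, monovalent) → 0 H
  atom 14: aromatic c, 3 neighbours → 0 H
  atom 15: C, bond orders sum to 2 (valence 4) → 2 H
  atom 16: C, bond orders sum to 3 (valence 4) → 1 H
  atom 17: C, bond orders sum to 1 (valence 4) → 3 H
  atom 18: C, bond orders sum to 2 (valence 4) → 2 H
  atom 19: C, bond orders sum to 2 (valence 4) → 2 H
  atom 20: C, bond orders sum to 1 (valence 4) → 3 H
Total hydrogens: 16.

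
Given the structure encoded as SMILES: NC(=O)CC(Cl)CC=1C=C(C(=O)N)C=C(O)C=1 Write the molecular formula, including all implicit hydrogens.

Walk through each heavy atom and fill implicit hydrogens from standard valence (C 4, N 3, O 2, S 2, halogen 1):
  atom 1: N, bond orders sum to 1 (valence 3) → 2 H
  atom 2: C, bond orders sum to 4 (valence 4) → 0 H
  atom 3: O, bond orders sum to 2 (valence 2) → 0 H
  atom 4: C, bond orders sum to 2 (valence 4) → 2 H
  atom 5: C, bond orders sum to 3 (valence 4) → 1 H
  atom 6: Cl (halogen, monovalent) → 0 H
  atom 7: C, bond orders sum to 2 (valence 4) → 2 H
  atom 8: C, bond orders sum to 4 (valence 4) → 0 H
  atom 9: C, bond orders sum to 3 (valence 4) → 1 H
  atom 10: C, bond orders sum to 4 (valence 4) → 0 H
  atom 11: C, bond orders sum to 4 (valence 4) → 0 H
  atom 12: O, bond orders sum to 2 (valence 2) → 0 H
  atom 13: N, bond orders sum to 1 (valence 3) → 2 H
  atom 14: C, bond orders sum to 3 (valence 4) → 1 H
  atom 15: C, bond orders sum to 4 (valence 4) → 0 H
  atom 16: O, bond orders sum to 1 (valence 2) → 1 H
  atom 17: C, bond orders sum to 3 (valence 4) → 1 H
Totals → C:11, H:13, Cl:1, N:2, O:3.

C11H13ClN2O3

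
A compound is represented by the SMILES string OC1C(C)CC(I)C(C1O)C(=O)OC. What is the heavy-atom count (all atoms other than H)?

14

Every atom symbol written in the SMILES (organic subset) is one heavy atom; implicit H are not written.
Heavy atoms by element → C:9, I:1, O:4.
Total: 14.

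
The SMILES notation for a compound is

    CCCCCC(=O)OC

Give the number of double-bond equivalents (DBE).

Degree of unsaturation = (number of rings) + (number of π bonds).
Ring closures in the SMILES: 0.
π bonds: 1 double bond (each 1 DoU) → 1 DoU from unsaturation.
Total DoU = 0 + 1 = 1.

1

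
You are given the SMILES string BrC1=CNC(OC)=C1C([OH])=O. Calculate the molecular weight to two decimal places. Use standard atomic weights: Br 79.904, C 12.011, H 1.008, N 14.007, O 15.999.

First, the molecular formula is C6H6BrNO3 (counting implicit H from valence).
  Br: 1 × 79.904 = 79.904
  C: 6 × 12.011 = 72.066
  H: 6 × 1.008 = 6.048
  N: 1 × 14.007 = 14.007
  O: 3 × 15.999 = 47.997
Sum: 1×79.904 + 6×12.011 + 6×1.008 + 1×14.007 + 3×15.999 = 220.022 → 220.02 g/mol.

220.02 g/mol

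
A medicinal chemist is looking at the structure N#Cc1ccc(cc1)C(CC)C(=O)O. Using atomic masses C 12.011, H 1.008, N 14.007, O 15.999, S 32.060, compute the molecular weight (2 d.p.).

189.21 g/mol

First, the molecular formula is C11H11NO2 (counting implicit H from valence).
  C: 11 × 12.011 = 132.121
  H: 11 × 1.008 = 11.088
  N: 1 × 14.007 = 14.007
  O: 2 × 15.999 = 31.998
Sum: 11×12.011 + 11×1.008 + 1×14.007 + 2×15.999 = 189.214 → 189.21 g/mol.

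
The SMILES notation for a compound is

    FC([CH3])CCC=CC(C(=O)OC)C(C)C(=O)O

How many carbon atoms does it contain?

Count every carbon token in the SMILES (each C, including those in ring-closure positions and inside branches).
Carbon count: 12.

12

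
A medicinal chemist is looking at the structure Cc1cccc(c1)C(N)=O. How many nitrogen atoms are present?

Scan the SMILES for N atoms (remember two-letter symbols like Cl and Br are single atoms).
Nitrogen count: 1.

1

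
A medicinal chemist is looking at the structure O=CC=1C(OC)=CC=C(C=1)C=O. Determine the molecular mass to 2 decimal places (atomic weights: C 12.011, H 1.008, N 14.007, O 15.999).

First, the molecular formula is C9H8O3 (counting implicit H from valence).
  C: 9 × 12.011 = 108.099
  H: 8 × 1.008 = 8.064
  O: 3 × 15.999 = 47.997
Sum: 9×12.011 + 8×1.008 + 3×15.999 = 164.160 → 164.16 g/mol.

164.16 g/mol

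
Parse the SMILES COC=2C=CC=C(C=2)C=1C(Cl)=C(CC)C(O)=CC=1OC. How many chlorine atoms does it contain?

Scan the SMILES for Cl atoms (remember two-letter symbols like Cl and Br are single atoms).
Chlorine count: 1.

1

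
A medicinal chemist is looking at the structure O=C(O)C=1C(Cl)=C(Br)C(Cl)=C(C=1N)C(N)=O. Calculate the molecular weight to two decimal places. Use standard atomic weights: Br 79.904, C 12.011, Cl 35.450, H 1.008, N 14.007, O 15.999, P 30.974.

327.94 g/mol

First, the molecular formula is C8H5BrCl2N2O3 (counting implicit H from valence).
  Br: 1 × 79.904 = 79.904
  C: 8 × 12.011 = 96.088
  Cl: 2 × 35.450 = 70.900
  H: 5 × 1.008 = 5.040
  N: 2 × 14.007 = 28.014
  O: 3 × 15.999 = 47.997
Sum: 1×79.904 + 8×12.011 + 2×35.450 + 5×1.008 + 2×14.007 + 3×15.999 = 327.943 → 327.94 g/mol.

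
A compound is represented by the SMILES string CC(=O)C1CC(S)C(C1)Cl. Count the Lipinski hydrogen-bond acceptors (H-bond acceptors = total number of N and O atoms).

1

N atoms: 0; O atoms: 1.
Lipinski HBA = 0 + 1 = 1.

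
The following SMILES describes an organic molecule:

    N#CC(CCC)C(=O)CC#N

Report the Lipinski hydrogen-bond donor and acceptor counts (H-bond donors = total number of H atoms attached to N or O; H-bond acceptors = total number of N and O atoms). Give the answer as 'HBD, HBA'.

Donors: find every N or O and count the H atoms it carries.
  atom 1 (N): bond orders sum to 3 → 0 H
  atom 8 (O): bond orders sum to 2 → 0 H
  atom 11 (N): bond orders sum to 3 → 0 H
Lipinski HBD = 0.
Acceptors: N atoms = 2, O atoms = 1 → HBA = 3.

0, 3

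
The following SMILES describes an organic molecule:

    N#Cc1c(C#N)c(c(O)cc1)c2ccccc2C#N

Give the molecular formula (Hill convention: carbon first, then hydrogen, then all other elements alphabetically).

C15H7N3O

Walk through each heavy atom and fill implicit hydrogens from standard valence (C 4, N 3, O 2, S 2, halogen 1); for lowercase aromatic atoms, an aromatic c carries 1 H when it has two neighbours and 0 H with three, and aromatic n carries 0 H:
  atom 1: N, bond orders sum to 3 (valence 3) → 0 H
  atom 2: C, bond orders sum to 4 (valence 4) → 0 H
  atom 3: aromatic c, 3 neighbours → 0 H
  atom 4: aromatic c, 3 neighbours → 0 H
  atom 5: C, bond orders sum to 4 (valence 4) → 0 H
  atom 6: N, bond orders sum to 3 (valence 3) → 0 H
  atom 7: aromatic c, 3 neighbours → 0 H
  atom 8: aromatic c, 3 neighbours → 0 H
  atom 9: O, bond orders sum to 1 (valence 2) → 1 H
  atom 10: aromatic c, 2 neighbours → 1 H
  atom 11: aromatic c, 2 neighbours → 1 H
  atom 12: aromatic c, 3 neighbours → 0 H
  atom 13: aromatic c, 2 neighbours → 1 H
  atom 14: aromatic c, 2 neighbours → 1 H
  atom 15: aromatic c, 2 neighbours → 1 H
  atom 16: aromatic c, 2 neighbours → 1 H
  atom 17: aromatic c, 3 neighbours → 0 H
  atom 18: C, bond orders sum to 4 (valence 4) → 0 H
  atom 19: N, bond orders sum to 3 (valence 3) → 0 H
Totals → C:15, H:7, N:3, O:1.
In Hill order: C15H7N3O.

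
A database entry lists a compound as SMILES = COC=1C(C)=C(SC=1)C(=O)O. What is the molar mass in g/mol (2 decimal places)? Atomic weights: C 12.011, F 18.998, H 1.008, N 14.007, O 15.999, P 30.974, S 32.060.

172.20 g/mol

First, the molecular formula is C7H8O3S (counting implicit H from valence).
  C: 7 × 12.011 = 84.077
  H: 8 × 1.008 = 8.064
  O: 3 × 15.999 = 47.997
  S: 1 × 32.060 = 32.060
Sum: 7×12.011 + 8×1.008 + 3×15.999 + 1×32.060 = 172.198 → 172.20 g/mol.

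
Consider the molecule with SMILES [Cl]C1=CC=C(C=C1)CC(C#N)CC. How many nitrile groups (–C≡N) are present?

1

The nitrile motif appears at heavy-atom position 10 in the SMILES.
Nitrile count: 1.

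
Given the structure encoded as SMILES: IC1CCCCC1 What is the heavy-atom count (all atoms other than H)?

Every atom symbol written in the SMILES (organic subset) is one heavy atom; implicit H are not written.
Heavy atoms by element → C:6, I:1.
Total: 7.

7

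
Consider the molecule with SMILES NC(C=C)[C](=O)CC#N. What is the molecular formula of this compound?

C6H8N2O

Walk through each heavy atom and fill implicit hydrogens from standard valence (C 4, N 3, O 2, S 2, halogen 1):
  atom 1: N, bond orders sum to 1 (valence 3) → 2 H
  atom 2: C, bond orders sum to 3 (valence 4) → 1 H
  atom 3: C, bond orders sum to 3 (valence 4) → 1 H
  atom 4: C, bond orders sum to 2 (valence 4) → 2 H
  atom 5: C with explicit H count 0
  atom 6: O, bond orders sum to 2 (valence 2) → 0 H
  atom 7: C, bond orders sum to 2 (valence 4) → 2 H
  atom 8: C, bond orders sum to 4 (valence 4) → 0 H
  atom 9: N, bond orders sum to 3 (valence 3) → 0 H
Totals → C:6, H:8, N:2, O:1.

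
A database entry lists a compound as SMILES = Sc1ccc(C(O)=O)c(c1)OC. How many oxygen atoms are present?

3

Scan the SMILES for O atoms (remember two-letter symbols like Cl and Br are single atoms).
Oxygen count: 3.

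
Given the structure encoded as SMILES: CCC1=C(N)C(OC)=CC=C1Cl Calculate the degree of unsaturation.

4

Molecular formula: C9H12ClNO.
DoU = (2C + 2 + N − H − X) / 2, where X is the halogen count and O/S are ignored.
    = (2·9 + 2 + 1 − 12 − 1) / 2 = 8 / 2 = 4.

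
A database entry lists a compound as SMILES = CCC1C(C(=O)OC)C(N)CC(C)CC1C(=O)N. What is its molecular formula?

C13H24N2O3

Walk through each heavy atom and fill implicit hydrogens from standard valence (C 4, N 3, O 2, S 2, halogen 1):
  atom 1: C, bond orders sum to 1 (valence 4) → 3 H
  atom 2: C, bond orders sum to 2 (valence 4) → 2 H
  atom 3: C, bond orders sum to 3 (valence 4) → 1 H
  atom 4: C, bond orders sum to 3 (valence 4) → 1 H
  atom 5: C, bond orders sum to 4 (valence 4) → 0 H
  atom 6: O, bond orders sum to 2 (valence 2) → 0 H
  atom 7: O, bond orders sum to 2 (valence 2) → 0 H
  atom 8: C, bond orders sum to 1 (valence 4) → 3 H
  atom 9: C, bond orders sum to 3 (valence 4) → 1 H
  atom 10: N, bond orders sum to 1 (valence 3) → 2 H
  atom 11: C, bond orders sum to 2 (valence 4) → 2 H
  atom 12: C, bond orders sum to 3 (valence 4) → 1 H
  atom 13: C, bond orders sum to 1 (valence 4) → 3 H
  atom 14: C, bond orders sum to 2 (valence 4) → 2 H
  atom 15: C, bond orders sum to 3 (valence 4) → 1 H
  atom 16: C, bond orders sum to 4 (valence 4) → 0 H
  atom 17: O, bond orders sum to 2 (valence 2) → 0 H
  atom 18: N, bond orders sum to 1 (valence 3) → 2 H
Totals → C:13, H:24, N:2, O:3.
In Hill order: C13H24N2O3.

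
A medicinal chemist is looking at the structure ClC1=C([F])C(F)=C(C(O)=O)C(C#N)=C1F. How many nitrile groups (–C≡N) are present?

1

The nitrile motif appears at heavy-atom position 12 in the SMILES.
Other groups present: 1 carboxylic acid.
Nitrile count: 1.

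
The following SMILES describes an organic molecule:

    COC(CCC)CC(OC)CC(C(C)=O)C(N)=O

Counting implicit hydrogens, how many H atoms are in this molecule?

25

Walk through each heavy atom and fill implicit hydrogens from standard valence (C 4, N 3, O 2, S 2, halogen 1):
  atom 1: C, bond orders sum to 1 (valence 4) → 3 H
  atom 2: O, bond orders sum to 2 (valence 2) → 0 H
  atom 3: C, bond orders sum to 3 (valence 4) → 1 H
  atom 4: C, bond orders sum to 2 (valence 4) → 2 H
  atom 5: C, bond orders sum to 2 (valence 4) → 2 H
  atom 6: C, bond orders sum to 1 (valence 4) → 3 H
  atom 7: C, bond orders sum to 2 (valence 4) → 2 H
  atom 8: C, bond orders sum to 3 (valence 4) → 1 H
  atom 9: O, bond orders sum to 2 (valence 2) → 0 H
  atom 10: C, bond orders sum to 1 (valence 4) → 3 H
  atom 11: C, bond orders sum to 2 (valence 4) → 2 H
  atom 12: C, bond orders sum to 3 (valence 4) → 1 H
  atom 13: C, bond orders sum to 4 (valence 4) → 0 H
  atom 14: C, bond orders sum to 1 (valence 4) → 3 H
  atom 15: O, bond orders sum to 2 (valence 2) → 0 H
  atom 16: C, bond orders sum to 4 (valence 4) → 0 H
  atom 17: N, bond orders sum to 1 (valence 3) → 2 H
  atom 18: O, bond orders sum to 2 (valence 2) → 0 H
Total hydrogens: 25.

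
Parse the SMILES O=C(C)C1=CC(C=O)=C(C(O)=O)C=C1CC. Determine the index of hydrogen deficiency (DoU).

7

Degree of unsaturation = (number of rings) + (number of π bonds).
Ring closures in the SMILES: 1.
π bonds: 6 double bonds (each 1 DoU) → 6 DoU from unsaturation.
Total DoU = 1 + 6 = 7.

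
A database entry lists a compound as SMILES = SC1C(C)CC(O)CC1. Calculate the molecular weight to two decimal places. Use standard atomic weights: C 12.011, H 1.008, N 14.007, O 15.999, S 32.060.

146.25 g/mol

First, the molecular formula is C7H14OS (counting implicit H from valence).
  C: 7 × 12.011 = 84.077
  H: 14 × 1.008 = 14.112
  O: 1 × 15.999 = 15.999
  S: 1 × 32.060 = 32.060
Sum: 7×12.011 + 14×1.008 + 1×15.999 + 1×32.060 = 146.248 → 146.25 g/mol.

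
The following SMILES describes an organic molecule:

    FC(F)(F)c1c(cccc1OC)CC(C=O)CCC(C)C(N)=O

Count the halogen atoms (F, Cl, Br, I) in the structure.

Halogen atoms appear at heavy-atom positions 1, 3, 4 (3×F).
Other groups present: 1 aldehyde, 1 amide, 1 ether.
Halogen count: 3.

3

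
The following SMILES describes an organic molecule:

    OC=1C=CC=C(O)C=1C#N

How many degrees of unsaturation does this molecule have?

6

Molecular formula: C7H5NO2.
DoU = (2C + 2 + N − H − X) / 2, where X is the halogen count and O/S are ignored.
    = (2·7 + 2 + 1 − 5 − 0) / 2 = 12 / 2 = 6.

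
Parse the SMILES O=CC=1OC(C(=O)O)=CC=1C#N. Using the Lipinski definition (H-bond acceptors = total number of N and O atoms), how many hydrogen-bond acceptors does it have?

N atoms: 1; O atoms: 4.
Lipinski HBA = 1 + 4 = 5.

5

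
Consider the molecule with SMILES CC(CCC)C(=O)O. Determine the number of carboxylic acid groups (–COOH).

1

The carboxylic acid motif appears at heavy-atom position 6 in the SMILES.
Carboxylic acid count: 1.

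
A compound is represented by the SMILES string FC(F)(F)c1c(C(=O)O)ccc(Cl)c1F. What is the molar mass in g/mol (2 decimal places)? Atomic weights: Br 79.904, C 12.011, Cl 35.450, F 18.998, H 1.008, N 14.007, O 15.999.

242.55 g/mol

First, the molecular formula is C8H3ClF4O2 (counting implicit H from valence).
  C: 8 × 12.011 = 96.088
  Cl: 1 × 35.450 = 35.450
  F: 4 × 18.998 = 75.992
  H: 3 × 1.008 = 3.024
  O: 2 × 15.999 = 31.998
Sum: 8×12.011 + 1×35.450 + 4×18.998 + 3×1.008 + 2×15.999 = 242.552 → 242.55 g/mol.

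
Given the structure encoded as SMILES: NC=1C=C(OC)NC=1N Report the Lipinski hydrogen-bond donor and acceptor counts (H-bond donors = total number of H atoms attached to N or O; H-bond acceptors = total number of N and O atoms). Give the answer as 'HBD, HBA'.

Donors: find every N or O and count the H atoms it carries.
  atom 1 (N): bond orders sum to 1 → 2 H
  atom 5 (O): bond orders sum to 2 → 0 H
  atom 7 (N): bond orders sum to 2 → 1 H
  atom 9 (N): bond orders sum to 1 → 2 H
Lipinski HBD = 5.
Acceptors: N atoms = 3, O atoms = 1 → HBA = 4.

5, 4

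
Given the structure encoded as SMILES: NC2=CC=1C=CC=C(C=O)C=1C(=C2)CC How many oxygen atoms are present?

Scan the SMILES for O atoms (remember two-letter symbols like Cl and Br are single atoms).
Oxygen count: 1.

1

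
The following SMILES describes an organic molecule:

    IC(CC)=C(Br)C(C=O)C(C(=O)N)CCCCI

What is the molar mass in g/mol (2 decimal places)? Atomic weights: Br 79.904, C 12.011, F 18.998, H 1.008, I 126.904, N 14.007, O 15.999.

First, the molecular formula is C12H18BrI2NO2 (counting implicit H from valence).
  Br: 1 × 79.904 = 79.904
  C: 12 × 12.011 = 144.132
  H: 18 × 1.008 = 18.144
  I: 2 × 126.904 = 253.808
  N: 1 × 14.007 = 14.007
  O: 2 × 15.999 = 31.998
Sum: 1×79.904 + 12×12.011 + 18×1.008 + 2×126.904 + 1×14.007 + 2×15.999 = 541.993 → 541.99 g/mol.

541.99 g/mol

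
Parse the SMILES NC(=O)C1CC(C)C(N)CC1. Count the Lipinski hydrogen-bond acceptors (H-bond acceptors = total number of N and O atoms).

N atoms: 2; O atoms: 1.
Lipinski HBA = 2 + 1 = 3.

3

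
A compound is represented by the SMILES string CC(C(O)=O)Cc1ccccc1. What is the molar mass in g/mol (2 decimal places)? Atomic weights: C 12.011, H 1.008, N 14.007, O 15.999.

164.20 g/mol

First, the molecular formula is C10H12O2 (counting implicit H from valence).
  C: 10 × 12.011 = 120.110
  H: 12 × 1.008 = 12.096
  O: 2 × 15.999 = 31.998
Sum: 10×12.011 + 12×1.008 + 2×15.999 = 164.204 → 164.20 g/mol.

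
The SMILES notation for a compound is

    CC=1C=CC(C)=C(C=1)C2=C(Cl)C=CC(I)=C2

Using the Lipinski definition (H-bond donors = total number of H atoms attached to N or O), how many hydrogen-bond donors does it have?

0

Donors: find every N or O and count the H atoms it carries.
  (no N or O atoms present)
Lipinski HBD = 0.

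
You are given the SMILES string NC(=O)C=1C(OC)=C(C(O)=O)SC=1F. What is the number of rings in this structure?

1

In SMILES, each pair of matching ring-closure digits denotes one ring-closing bond; the number of such bonds equals the number of independent rings.
Ring-closure bonds here: 1.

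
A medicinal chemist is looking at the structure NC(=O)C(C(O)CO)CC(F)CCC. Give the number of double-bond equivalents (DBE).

1

Degree of unsaturation = (number of rings) + (number of π bonds).
Ring closures in the SMILES: 0.
π bonds: 1 double bond (each 1 DoU) → 1 DoU from unsaturation.
Total DoU = 0 + 1 = 1.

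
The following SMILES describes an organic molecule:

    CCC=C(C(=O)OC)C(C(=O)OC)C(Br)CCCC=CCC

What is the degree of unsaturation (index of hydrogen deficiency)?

Degree of unsaturation = (number of rings) + (number of π bonds).
Ring closures in the SMILES: 0.
π bonds: 4 double bonds (each 1 DoU) → 4 DoU from unsaturation.
Total DoU = 0 + 4 = 4.

4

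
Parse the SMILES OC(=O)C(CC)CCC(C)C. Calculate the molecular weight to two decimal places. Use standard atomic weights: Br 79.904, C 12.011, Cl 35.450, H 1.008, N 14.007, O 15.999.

First, the molecular formula is C9H18O2 (counting implicit H from valence).
  C: 9 × 12.011 = 108.099
  H: 18 × 1.008 = 18.144
  O: 2 × 15.999 = 31.998
Sum: 9×12.011 + 18×1.008 + 2×15.999 = 158.241 → 158.24 g/mol.

158.24 g/mol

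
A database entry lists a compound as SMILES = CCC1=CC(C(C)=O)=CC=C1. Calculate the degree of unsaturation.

Degree of unsaturation = (number of rings) + (number of π bonds).
Ring closures in the SMILES: 1.
π bonds: 4 double bonds (each 1 DoU) → 4 DoU from unsaturation.
Total DoU = 1 + 4 = 5.

5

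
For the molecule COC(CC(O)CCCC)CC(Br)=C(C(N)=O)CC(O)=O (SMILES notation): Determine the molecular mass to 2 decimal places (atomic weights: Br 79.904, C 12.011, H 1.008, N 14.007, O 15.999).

First, the molecular formula is C14H24BrNO5 (counting implicit H from valence).
  Br: 1 × 79.904 = 79.904
  C: 14 × 12.011 = 168.154
  H: 24 × 1.008 = 24.192
  N: 1 × 14.007 = 14.007
  O: 5 × 15.999 = 79.995
Sum: 1×79.904 + 14×12.011 + 24×1.008 + 1×14.007 + 5×15.999 = 366.252 → 366.25 g/mol.

366.25 g/mol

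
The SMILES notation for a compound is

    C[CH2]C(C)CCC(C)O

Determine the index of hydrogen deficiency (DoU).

0

Degree of unsaturation = (number of rings) + (number of π bonds).
Ring closures in the SMILES: 0.
π bonds: none → 0 DoU from unsaturation.
Total DoU = 0 + 0 = 0.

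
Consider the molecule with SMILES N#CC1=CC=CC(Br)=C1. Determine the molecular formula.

C7H4BrN

Walk through each heavy atom and fill implicit hydrogens from standard valence (C 4, N 3, O 2, S 2, halogen 1):
  atom 1: N, bond orders sum to 3 (valence 3) → 0 H
  atom 2: C, bond orders sum to 4 (valence 4) → 0 H
  atom 3: C, bond orders sum to 4 (valence 4) → 0 H
  atom 4: C, bond orders sum to 3 (valence 4) → 1 H
  atom 5: C, bond orders sum to 3 (valence 4) → 1 H
  atom 6: C, bond orders sum to 3 (valence 4) → 1 H
  atom 7: C, bond orders sum to 4 (valence 4) → 0 H
  atom 8: Br (halogen, monovalent) → 0 H
  atom 9: C, bond orders sum to 3 (valence 4) → 1 H
Totals → C:7, H:4, Br:1, N:1.
In Hill order: C7H4BrN.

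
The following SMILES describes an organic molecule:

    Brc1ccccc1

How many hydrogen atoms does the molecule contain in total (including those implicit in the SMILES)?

Walk through each heavy atom and fill implicit hydrogens from standard valence (C 4, N 3, O 2, S 2, halogen 1); for lowercase aromatic atoms, an aromatic c carries 1 H when it has two neighbours and 0 H with three, and aromatic n carries 0 H:
  atom 1: Br (halogen, monovalent) → 0 H
  atom 2: aromatic c, 3 neighbours → 0 H
  atom 3: aromatic c, 2 neighbours → 1 H
  atom 4: aromatic c, 2 neighbours → 1 H
  atom 5: aromatic c, 2 neighbours → 1 H
  atom 6: aromatic c, 2 neighbours → 1 H
  atom 7: aromatic c, 2 neighbours → 1 H
Total hydrogens: 5.

5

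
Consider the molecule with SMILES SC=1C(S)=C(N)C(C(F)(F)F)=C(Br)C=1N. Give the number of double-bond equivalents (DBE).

Molecular formula: C7H6BrF3N2S2.
DoU = (2C + 2 + N − H − X) / 2, where X is the halogen count and O/S are ignored.
    = (2·7 + 2 + 2 − 6 − 4) / 2 = 8 / 2 = 4.

4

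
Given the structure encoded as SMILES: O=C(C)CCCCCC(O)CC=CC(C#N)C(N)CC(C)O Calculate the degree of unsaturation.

Degree of unsaturation = (number of rings) + (number of π bonds).
Ring closures in the SMILES: 0.
π bonds: 2 double bonds (each 1 DoU), 1 triple bond (each 2 DoU) → 4 DoU from unsaturation.
Total DoU = 0 + 4 = 4.

4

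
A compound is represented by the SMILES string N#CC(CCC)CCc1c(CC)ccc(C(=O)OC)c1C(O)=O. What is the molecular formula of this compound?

C18H23NO4

Walk through each heavy atom and fill implicit hydrogens from standard valence (C 4, N 3, O 2, S 2, halogen 1); for lowercase aromatic atoms, an aromatic c carries 1 H when it has two neighbours and 0 H with three, and aromatic n carries 0 H:
  atom 1: N, bond orders sum to 3 (valence 3) → 0 H
  atom 2: C, bond orders sum to 4 (valence 4) → 0 H
  atom 3: C, bond orders sum to 3 (valence 4) → 1 H
  atom 4: C, bond orders sum to 2 (valence 4) → 2 H
  atom 5: C, bond orders sum to 2 (valence 4) → 2 H
  atom 6: C, bond orders sum to 1 (valence 4) → 3 H
  atom 7: C, bond orders sum to 2 (valence 4) → 2 H
  atom 8: C, bond orders sum to 2 (valence 4) → 2 H
  atom 9: aromatic c, 3 neighbours → 0 H
  atom 10: aromatic c, 3 neighbours → 0 H
  atom 11: C, bond orders sum to 2 (valence 4) → 2 H
  atom 12: C, bond orders sum to 1 (valence 4) → 3 H
  atom 13: aromatic c, 2 neighbours → 1 H
  atom 14: aromatic c, 2 neighbours → 1 H
  atom 15: aromatic c, 3 neighbours → 0 H
  atom 16: C, bond orders sum to 4 (valence 4) → 0 H
  atom 17: O, bond orders sum to 2 (valence 2) → 0 H
  atom 18: O, bond orders sum to 2 (valence 2) → 0 H
  atom 19: C, bond orders sum to 1 (valence 4) → 3 H
  atom 20: aromatic c, 3 neighbours → 0 H
  atom 21: C, bond orders sum to 4 (valence 4) → 0 H
  atom 22: O, bond orders sum to 1 (valence 2) → 1 H
  atom 23: O, bond orders sum to 2 (valence 2) → 0 H
Totals → C:18, H:23, N:1, O:4.
In Hill order: C18H23NO4.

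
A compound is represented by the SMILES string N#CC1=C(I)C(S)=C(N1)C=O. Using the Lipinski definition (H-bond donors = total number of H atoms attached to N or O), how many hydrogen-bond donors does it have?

1

Donors: find every N or O and count the H atoms it carries.
  atom 1 (N): bond orders sum to 3 → 0 H
  atom 9 (N): bond orders sum to 2 → 1 H
  atom 11 (O): bond orders sum to 2 → 0 H
Lipinski HBD = 1.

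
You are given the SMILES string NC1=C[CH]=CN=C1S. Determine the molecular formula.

Walk through each heavy atom and fill implicit hydrogens from standard valence (C 4, N 3, O 2, S 2, halogen 1):
  atom 1: N, bond orders sum to 1 (valence 3) → 2 H
  atom 2: C, bond orders sum to 4 (valence 4) → 0 H
  atom 3: C, bond orders sum to 3 (valence 4) → 1 H
  atom 4: C with explicit H count 1
  atom 5: C, bond orders sum to 3 (valence 4) → 1 H
  atom 6: N, bond orders sum to 3 (valence 3) → 0 H
  atom 7: C, bond orders sum to 4 (valence 4) → 0 H
  atom 8: S, bond orders sum to 1 (valence 2) → 1 H
Totals → C:5, H:6, N:2, S:1.
In Hill order: C5H6N2S.

C5H6N2S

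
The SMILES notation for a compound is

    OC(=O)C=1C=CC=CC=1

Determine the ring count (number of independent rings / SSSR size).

In SMILES, each pair of matching ring-closure digits denotes one ring-closing bond; the number of such bonds equals the number of independent rings.
Ring-closure bonds here: 1.

1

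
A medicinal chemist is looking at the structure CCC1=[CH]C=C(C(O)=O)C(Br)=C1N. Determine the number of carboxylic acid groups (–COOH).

The carboxylic acid motif appears at heavy-atom position 7 in the SMILES.
Other groups present: 1 primary amine.
Carboxylic acid count: 1.

1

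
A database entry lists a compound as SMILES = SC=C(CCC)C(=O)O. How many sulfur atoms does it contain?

1

Scan the SMILES for S atoms (remember two-letter symbols like Cl and Br are single atoms).
Sulfur count: 1.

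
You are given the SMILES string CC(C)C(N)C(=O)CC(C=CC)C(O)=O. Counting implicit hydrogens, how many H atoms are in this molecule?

Walk through each heavy atom and fill implicit hydrogens from standard valence (C 4, N 3, O 2, S 2, halogen 1):
  atom 1: C, bond orders sum to 1 (valence 4) → 3 H
  atom 2: C, bond orders sum to 3 (valence 4) → 1 H
  atom 3: C, bond orders sum to 1 (valence 4) → 3 H
  atom 4: C, bond orders sum to 3 (valence 4) → 1 H
  atom 5: N, bond orders sum to 1 (valence 3) → 2 H
  atom 6: C, bond orders sum to 4 (valence 4) → 0 H
  atom 7: O, bond orders sum to 2 (valence 2) → 0 H
  atom 8: C, bond orders sum to 2 (valence 4) → 2 H
  atom 9: C, bond orders sum to 3 (valence 4) → 1 H
  atom 10: C, bond orders sum to 3 (valence 4) → 1 H
  atom 11: C, bond orders sum to 3 (valence 4) → 1 H
  atom 12: C, bond orders sum to 1 (valence 4) → 3 H
  atom 13: C, bond orders sum to 4 (valence 4) → 0 H
  atom 14: O, bond orders sum to 1 (valence 2) → 1 H
  atom 15: O, bond orders sum to 2 (valence 2) → 0 H
Total hydrogens: 19.

19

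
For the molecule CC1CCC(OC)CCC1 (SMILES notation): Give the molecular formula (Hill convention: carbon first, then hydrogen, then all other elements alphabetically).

Walk through each heavy atom and fill implicit hydrogens from standard valence (C 4, N 3, O 2, S 2, halogen 1):
  atom 1: C, bond orders sum to 1 (valence 4) → 3 H
  atom 2: C, bond orders sum to 3 (valence 4) → 1 H
  atom 3: C, bond orders sum to 2 (valence 4) → 2 H
  atom 4: C, bond orders sum to 2 (valence 4) → 2 H
  atom 5: C, bond orders sum to 3 (valence 4) → 1 H
  atom 6: O, bond orders sum to 2 (valence 2) → 0 H
  atom 7: C, bond orders sum to 1 (valence 4) → 3 H
  atom 8: C, bond orders sum to 2 (valence 4) → 2 H
  atom 9: C, bond orders sum to 2 (valence 4) → 2 H
  atom 10: C, bond orders sum to 2 (valence 4) → 2 H
Totals → C:9, H:18, O:1.
In Hill order: C9H18O.

C9H18O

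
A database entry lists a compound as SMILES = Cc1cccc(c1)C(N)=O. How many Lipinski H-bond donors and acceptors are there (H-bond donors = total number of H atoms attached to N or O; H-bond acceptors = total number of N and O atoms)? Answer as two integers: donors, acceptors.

Donors: find every N or O and count the H atoms it carries.
  atom 9 (N): bond orders sum to 1 → 2 H
  atom 10 (O): bond orders sum to 2 → 0 H
Lipinski HBD = 2.
Acceptors: N atoms = 1, O atoms = 1 → HBA = 2.

2, 2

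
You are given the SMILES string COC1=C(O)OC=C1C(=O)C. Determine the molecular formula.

C7H8O4

Walk through each heavy atom and fill implicit hydrogens from standard valence (C 4, N 3, O 2, S 2, halogen 1):
  atom 1: C, bond orders sum to 1 (valence 4) → 3 H
  atom 2: O, bond orders sum to 2 (valence 2) → 0 H
  atom 3: C, bond orders sum to 4 (valence 4) → 0 H
  atom 4: C, bond orders sum to 4 (valence 4) → 0 H
  atom 5: O, bond orders sum to 1 (valence 2) → 1 H
  atom 6: O, bond orders sum to 2 (valence 2) → 0 H
  atom 7: C, bond orders sum to 3 (valence 4) → 1 H
  atom 8: C, bond orders sum to 4 (valence 4) → 0 H
  atom 9: C, bond orders sum to 4 (valence 4) → 0 H
  atom 10: O, bond orders sum to 2 (valence 2) → 0 H
  atom 11: C, bond orders sum to 1 (valence 4) → 3 H
Totals → C:7, H:8, O:4.
In Hill order: C7H8O4.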